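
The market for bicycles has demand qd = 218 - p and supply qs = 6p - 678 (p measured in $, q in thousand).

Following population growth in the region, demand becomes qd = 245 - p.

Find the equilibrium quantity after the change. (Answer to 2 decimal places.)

113.14

Solve the original market: 218 - p = 6p - 678, hence p = 128 and q = 90.
The new curves are qd = 245 - p (demand) and qs = 6p - 678 (supply).
Setting them equal: 245 - p = 6p - 678 → 923 = 7p, so p = 923/7 ≈ 131.8571 and q = 792/7 ≈ 113.1429.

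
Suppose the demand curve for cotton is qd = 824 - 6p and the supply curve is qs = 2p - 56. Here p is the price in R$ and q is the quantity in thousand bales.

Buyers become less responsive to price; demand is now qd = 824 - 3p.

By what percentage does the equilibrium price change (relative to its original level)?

Initially, 824 - 6p = 2p - 56, so 880 = 8p and p = 110, q = 164.
With the change applied: demand qd = 824 - 3p, supply qs = 2p - 56.
Equate the new curves: 824 - 3p = 2p - 56, giving 880 = 5p, p = 176, q = 296.
%Δp = (176 − 110) / 110 × 100 = +60%.

+60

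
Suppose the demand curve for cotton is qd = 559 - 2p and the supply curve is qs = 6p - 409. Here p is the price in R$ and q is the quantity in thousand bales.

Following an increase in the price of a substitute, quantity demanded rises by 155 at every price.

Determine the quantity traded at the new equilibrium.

433.25

Solve the original market: 559 - 2p = 6p - 409, hence p = 121 and q = 317.
The new curves are qd = 714 - 2p (demand) and qs = 6p - 409 (supply).
New equilibrium: 714 - 2p = 6p - 409 ⇒ 1123 = 8p ⇒ p = 140.375, q = 433.25.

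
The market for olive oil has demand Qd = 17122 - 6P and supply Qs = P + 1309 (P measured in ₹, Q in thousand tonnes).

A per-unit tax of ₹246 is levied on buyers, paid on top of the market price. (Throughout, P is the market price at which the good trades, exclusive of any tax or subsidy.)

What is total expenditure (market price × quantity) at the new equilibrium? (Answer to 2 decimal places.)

Original equilibrium: 17122 - 6P = P + 1309 gives 15813 = 7P, so P = 2259 and Q = 3568.
Since buyers pay the price plus the tax, the effective demand curve becomes Qd = 15646 - 6P.
New equilibrium: 15646 - 6P = P + 1309 ⇒ 14337 = 7P ⇒ P = 14337/7 ≈ 2048.1429, Q = 23500/7 ≈ 3357.1429.
New expenditure = 2048.1429 × 3357.1429 = 6875908.16.

6875908.16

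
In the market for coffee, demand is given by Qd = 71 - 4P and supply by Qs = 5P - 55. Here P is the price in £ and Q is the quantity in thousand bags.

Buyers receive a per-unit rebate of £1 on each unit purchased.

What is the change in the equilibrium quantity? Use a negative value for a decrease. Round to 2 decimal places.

Before the shock: 71 - 4P = 5P - 55 ⇒ 126 = 9P ⇒ P = 14, Q = 15.
Since buyers' out-of-pocket price is the market price minus the rebate, the effective demand curve becomes Qd = 75 - 4P.
New equilibrium: 75 - 4P = 5P - 55 ⇒ 130 = 9P ⇒ P = 130/9 ≈ 14.4444, Q = 155/9 ≈ 17.2222.
ΔQ = 17.2222 − 15 = +2.22.

+2.22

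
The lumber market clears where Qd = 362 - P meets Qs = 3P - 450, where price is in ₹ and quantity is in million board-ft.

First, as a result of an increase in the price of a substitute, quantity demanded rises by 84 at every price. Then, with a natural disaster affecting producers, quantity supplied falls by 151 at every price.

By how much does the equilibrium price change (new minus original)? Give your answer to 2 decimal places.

+58.75

Original equilibrium: 362 - P = 3P - 450 gives 812 = 4P, so P = 203 and Q = 159.
With the change applied: demand Qd = 446 - P, supply Qs = 3P - 601.
Setting them equal: 446 - P = 3P - 601 → 1047 = 4P, so P = 261.75 and Q = 184.25.
ΔP = 261.75 − 203 = +58.75.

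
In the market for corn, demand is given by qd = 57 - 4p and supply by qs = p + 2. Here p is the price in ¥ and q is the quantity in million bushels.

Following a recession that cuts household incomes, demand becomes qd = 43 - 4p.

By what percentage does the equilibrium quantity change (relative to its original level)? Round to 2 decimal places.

-21.54

Initially, 57 - 4p = p + 2, so 55 = 5p and p = 11, q = 13.
The new curves are qd = 43 - 4p (demand) and qs = p + 2 (supply).
Setting them equal: 43 - 4p = p + 2 → 41 = 5p, so p = 8.2 and q = 10.2.
%Δq = (10.2 − 13) / 13 × 100 = -21.54%.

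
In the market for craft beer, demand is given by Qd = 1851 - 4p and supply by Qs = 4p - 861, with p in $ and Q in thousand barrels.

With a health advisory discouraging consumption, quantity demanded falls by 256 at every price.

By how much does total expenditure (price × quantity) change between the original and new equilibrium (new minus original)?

Original equilibrium: 1851 - 4p = 4p - 861 gives 2712 = 8p, so p = 339 and Q = 495.
After the shift, demand is Qd = 1595 - 4p and supply is Qs = 4p - 861.
New equilibrium: 1595 - 4p = 4p - 861 ⇒ 2456 = 8p ⇒ p = 307, Q = 367.
Expenditure moves from 339×495 = 167805 to 307×367 = 112669; change = -55136.

-55136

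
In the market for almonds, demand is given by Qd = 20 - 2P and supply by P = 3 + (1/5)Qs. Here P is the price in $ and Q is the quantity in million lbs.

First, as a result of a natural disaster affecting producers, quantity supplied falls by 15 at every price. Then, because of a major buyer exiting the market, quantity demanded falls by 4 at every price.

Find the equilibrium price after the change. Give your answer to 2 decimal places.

6.57

Original equilibrium: 20 - 2P = 5P - 15 gives 35 = 7P, so P = 5 and Q = 10.
The new curves are Qd = 16 - 2P (demand) and Qs = 5P - 30 (supply).
Setting them equal: 16 - 2P = 5P - 30 → 46 = 7P, so P = 46/7 ≈ 6.5714 and Q = 20/7 ≈ 2.8571.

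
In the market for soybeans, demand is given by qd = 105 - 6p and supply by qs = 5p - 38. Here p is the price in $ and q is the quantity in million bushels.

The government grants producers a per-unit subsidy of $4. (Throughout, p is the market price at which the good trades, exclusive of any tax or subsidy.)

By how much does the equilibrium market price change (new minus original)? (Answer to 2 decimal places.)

-1.82

Original equilibrium: 105 - 6p = 5p - 38 gives 143 = 11p, so p = 13 and q = 27.
Since sellers receive the price plus the subsidy, the effective supply curve becomes qs = 5p - 18.
New equilibrium: 105 - 6p = 5p - 18 ⇒ 123 = 11p ⇒ p = 123/11 ≈ 11.1818, q = 417/11 ≈ 37.9091.
Δp = 11.1818 − 13 = -1.82.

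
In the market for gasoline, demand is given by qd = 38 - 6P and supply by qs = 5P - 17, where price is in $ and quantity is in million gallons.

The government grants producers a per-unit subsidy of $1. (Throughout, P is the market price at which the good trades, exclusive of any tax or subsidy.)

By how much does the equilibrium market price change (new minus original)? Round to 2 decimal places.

Initially, 38 - 6P = 5P - 17, so 55 = 11P and P = 5, q = 8.
Since sellers receive the price plus the subsidy, the effective supply curve becomes qs = 5P - 12.
New equilibrium: 38 - 6P = 5P - 12 ⇒ 50 = 11P ⇒ P = 50/11 ≈ 4.5455, q = 118/11 ≈ 10.7273.
ΔP = 4.5455 − 5 = -0.45.

-0.45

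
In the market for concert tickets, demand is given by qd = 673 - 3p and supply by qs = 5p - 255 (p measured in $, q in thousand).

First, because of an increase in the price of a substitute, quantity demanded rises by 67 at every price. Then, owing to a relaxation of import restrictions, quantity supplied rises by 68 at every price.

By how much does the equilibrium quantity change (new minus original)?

+67.375

Before the shock: 673 - 3p = 5p - 255 ⇒ 928 = 8p ⇒ p = 116, q = 325.
The new curves are qd = 740 - 3p (demand) and qs = 5p - 187 (supply).
Setting them equal: 740 - 3p = 5p - 187 → 927 = 8p, so p = 115.875 and q = 392.375.
Δq = 392.375 − 325 = +67.375.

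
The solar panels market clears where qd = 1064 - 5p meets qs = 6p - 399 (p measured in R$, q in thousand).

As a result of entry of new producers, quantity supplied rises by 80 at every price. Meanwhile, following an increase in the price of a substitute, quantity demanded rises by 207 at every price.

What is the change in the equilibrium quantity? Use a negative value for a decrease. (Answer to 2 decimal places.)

+149.27

Original equilibrium: 1064 - 5p = 6p - 399 gives 1463 = 11p, so p = 133 and q = 399.
The new curves are qd = 1271 - 5p (demand) and qs = 6p - 319 (supply).
Setting them equal: 1271 - 5p = 6p - 319 → 1590 = 11p, so p = 1590/11 ≈ 144.5455 and q = 6031/11 ≈ 548.2727.
Δq = 548.2727 − 399 = +149.27.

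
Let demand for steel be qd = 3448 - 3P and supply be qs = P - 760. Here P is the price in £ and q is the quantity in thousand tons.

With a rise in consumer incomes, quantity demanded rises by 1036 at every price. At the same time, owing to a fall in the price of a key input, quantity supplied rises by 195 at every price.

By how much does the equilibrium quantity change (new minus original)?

+405.25

Original equilibrium: 3448 - 3P = P - 760 gives 4208 = 4P, so P = 1052 and q = 292.
After the shift, demand is qd = 4484 - 3P and supply is qs = P - 565.
Setting them equal: 4484 - 3P = P - 565 → 5049 = 4P, so P = 1262.25 and q = 697.25.
Δq = 697.25 − 292 = +405.25.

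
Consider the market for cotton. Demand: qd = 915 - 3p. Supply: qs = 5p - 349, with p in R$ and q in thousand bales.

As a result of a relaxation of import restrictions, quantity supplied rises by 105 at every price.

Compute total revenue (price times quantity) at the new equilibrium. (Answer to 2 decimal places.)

Initially, 915 - 3p = 5p - 349, so 1264 = 8p and p = 158, q = 441.
After the shift, demand is qd = 915 - 3p and supply is qs = 5p - 244.
Equate the new curves: 915 - 3p = 5p - 244, giving 1159 = 8p, p = 144.875, q = 480.375.
New expenditure = 144.875 × 480.375 = 69594.33.

69594.33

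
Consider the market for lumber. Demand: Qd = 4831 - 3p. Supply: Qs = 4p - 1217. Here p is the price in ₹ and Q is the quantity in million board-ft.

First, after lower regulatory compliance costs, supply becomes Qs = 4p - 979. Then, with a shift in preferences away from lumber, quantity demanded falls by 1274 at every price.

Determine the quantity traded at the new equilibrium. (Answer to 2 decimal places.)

1613.00

Initially, 4831 - 3p = 4p - 1217, so 6048 = 7p and p = 864, Q = 2239.
After the shift, demand is Qd = 3557 - 3p and supply is Qs = 4p - 979.
Equate the new curves: 3557 - 3p = 4p - 979, giving 4536 = 7p, p = 648, Q = 1613.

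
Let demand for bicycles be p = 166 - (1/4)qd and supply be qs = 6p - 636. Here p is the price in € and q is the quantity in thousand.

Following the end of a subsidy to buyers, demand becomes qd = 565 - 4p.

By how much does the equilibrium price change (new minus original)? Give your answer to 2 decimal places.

-9.90

Original equilibrium: 664 - 4p = 6p - 636 gives 1300 = 10p, so p = 130 and q = 144.
The shock moves the curves to qd = 565 - 4p and qs = 6p - 636.
Setting them equal: 565 - 4p = 6p - 636 → 1201 = 10p, so p = 120.1 and q = 84.6.
Δp = 120.1 − 130 = -9.90.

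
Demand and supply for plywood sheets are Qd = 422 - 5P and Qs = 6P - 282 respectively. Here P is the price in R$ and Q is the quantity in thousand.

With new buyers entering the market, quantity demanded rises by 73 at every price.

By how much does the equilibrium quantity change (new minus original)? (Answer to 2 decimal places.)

+39.82

Original equilibrium: 422 - 5P = 6P - 282 gives 704 = 11P, so P = 64 and Q = 102.
The new curves are Qd = 495 - 5P (demand) and Qs = 6P - 282 (supply).
Equate the new curves: 495 - 5P = 6P - 282, giving 777 = 11P, P = 777/11 ≈ 70.6364, Q = 1560/11 ≈ 141.8182.
ΔQ = 141.8182 − 102 = +39.82.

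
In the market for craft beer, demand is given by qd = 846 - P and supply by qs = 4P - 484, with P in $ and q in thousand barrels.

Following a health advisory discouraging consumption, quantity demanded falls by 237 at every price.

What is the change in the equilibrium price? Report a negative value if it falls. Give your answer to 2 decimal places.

Solve the original market: 846 - P = 4P - 484, hence P = 266 and q = 580.
With the change applied: demand qd = 609 - P, supply qs = 4P - 484.
Equate the new curves: 609 - P = 4P - 484, giving 1093 = 5P, P = 218.6, q = 390.4.
ΔP = 218.6 − 266 = -47.40.

-47.40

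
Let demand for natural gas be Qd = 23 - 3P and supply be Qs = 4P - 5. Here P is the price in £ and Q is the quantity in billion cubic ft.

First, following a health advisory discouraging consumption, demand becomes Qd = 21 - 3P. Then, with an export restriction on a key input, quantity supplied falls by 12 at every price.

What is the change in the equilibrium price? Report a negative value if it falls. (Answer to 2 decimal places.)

+1.43

Before the shock: 23 - 3P = 4P - 5 ⇒ 28 = 7P ⇒ P = 4, Q = 11.
The new curves are Qd = 21 - 3P (demand) and Qs = 4P - 17 (supply).
Equate the new curves: 21 - 3P = 4P - 17, giving 38 = 7P, P = 38/7 ≈ 5.4286, Q = 33/7 ≈ 4.7143.
ΔP = 5.4286 − 4 = +1.43.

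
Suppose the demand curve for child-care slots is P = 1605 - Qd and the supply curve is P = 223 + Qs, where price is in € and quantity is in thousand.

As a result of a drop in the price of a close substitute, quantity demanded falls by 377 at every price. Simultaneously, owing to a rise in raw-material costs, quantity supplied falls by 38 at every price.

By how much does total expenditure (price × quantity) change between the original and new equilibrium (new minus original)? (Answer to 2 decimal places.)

Solve the original market: 1605 - P = P - 223, hence P = 914 and Q = 691.
With the change applied: demand Qd = 1228 - P, supply Qs = P - 261.
New equilibrium: 1228 - P = P - 261 ⇒ 1489 = 2P ⇒ P = 744.5, Q = 483.5.
Expenditure moves from 914×691 = 631574 to 744.5×483.5 = 359965.75; change = -271608.25.

-271608.25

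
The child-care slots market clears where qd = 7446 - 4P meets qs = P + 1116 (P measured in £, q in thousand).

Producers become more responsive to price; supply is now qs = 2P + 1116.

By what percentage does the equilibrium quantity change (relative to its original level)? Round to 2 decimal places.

Initially, 7446 - 4P = P + 1116, so 6330 = 5P and P = 1266, q = 2382.
The shock moves the curves to qd = 7446 - 4P and qs = 2P + 1116.
Clearing the new market: 7446 - 4P = 2P + 1116, so P = 1055 and q = 3226.
%Δq = (3226 − 2382) / 2382 × 100 = +35.43%.

+35.43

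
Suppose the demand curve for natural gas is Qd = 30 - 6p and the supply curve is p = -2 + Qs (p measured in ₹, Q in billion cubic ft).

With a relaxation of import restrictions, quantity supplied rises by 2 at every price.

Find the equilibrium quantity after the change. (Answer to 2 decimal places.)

Before the shock: 30 - 6p = p + 2 ⇒ 28 = 7p ⇒ p = 4, Q = 6.
The shock moves the curves to Qd = 30 - 6p and Qs = p + 4.
Setting them equal: 30 - 6p = p + 4 → 26 = 7p, so p = 26/7 ≈ 3.7143 and Q = 54/7 ≈ 7.7143.

7.71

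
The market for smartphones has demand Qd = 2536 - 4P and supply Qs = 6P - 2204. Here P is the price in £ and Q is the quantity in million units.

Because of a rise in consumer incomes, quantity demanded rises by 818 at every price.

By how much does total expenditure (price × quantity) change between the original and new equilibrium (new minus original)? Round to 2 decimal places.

+325138.64

Solve the original market: 2536 - 4P = 6P - 2204, hence P = 474 and Q = 640.
With the change applied: demand Qd = 3354 - 4P, supply Qs = 6P - 2204.
New equilibrium: 3354 - 4P = 6P - 2204 ⇒ 5558 = 10P ⇒ P = 555.8, Q = 1130.8.
Expenditure moves from 474×640 = 303360 to 555.8×1130.8 = 628498.64; change = +325138.64.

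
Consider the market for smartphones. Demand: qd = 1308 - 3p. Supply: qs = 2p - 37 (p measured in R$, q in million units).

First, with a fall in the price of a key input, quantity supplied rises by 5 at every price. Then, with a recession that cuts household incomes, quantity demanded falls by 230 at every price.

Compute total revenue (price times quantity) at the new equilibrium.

91464

Original equilibrium: 1308 - 3p = 2p - 37 gives 1345 = 5p, so p = 269 and q = 501.
After the shift, demand is qd = 1078 - 3p and supply is qs = 2p - 32.
Clearing the new market: 1078 - 3p = 2p - 32, so p = 222 and q = 412.
New expenditure = 222 × 412 = 91464.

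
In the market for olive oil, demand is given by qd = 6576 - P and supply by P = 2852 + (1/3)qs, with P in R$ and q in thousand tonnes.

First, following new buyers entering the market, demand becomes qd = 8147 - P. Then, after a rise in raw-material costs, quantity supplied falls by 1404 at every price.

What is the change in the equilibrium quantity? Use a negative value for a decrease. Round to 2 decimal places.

+827.25

Solve the original market: 6576 - P = 3P - 8556, hence P = 3783 and q = 2793.
The shock moves the curves to qd = 8147 - P and qs = 3P - 9960.
New equilibrium: 8147 - P = 3P - 9960 ⇒ 18107 = 4P ⇒ P = 4526.75, q = 3620.25.
Δq = 3620.25 − 2793 = +827.25.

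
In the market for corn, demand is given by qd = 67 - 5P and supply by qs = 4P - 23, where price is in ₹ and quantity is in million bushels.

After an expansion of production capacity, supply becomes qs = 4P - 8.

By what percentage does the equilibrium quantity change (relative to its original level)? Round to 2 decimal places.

Original equilibrium: 67 - 5P = 4P - 23 gives 90 = 9P, so P = 10 and q = 17.
The new curves are qd = 67 - 5P (demand) and qs = 4P - 8 (supply).
Setting them equal: 67 - 5P = 4P - 8 → 75 = 9P, so P = 25/3 ≈ 8.3333 and q = 76/3 ≈ 25.3333.
%Δq = (25.3333 − 17) / 17 × 100 = +49.02%.

+49.02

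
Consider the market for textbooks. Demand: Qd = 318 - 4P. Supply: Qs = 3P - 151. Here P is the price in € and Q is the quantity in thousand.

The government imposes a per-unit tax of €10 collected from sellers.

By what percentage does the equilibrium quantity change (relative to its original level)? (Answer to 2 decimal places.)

-34.29

Initially, 318 - 4P = 3P - 151, so 469 = 7P and P = 67, Q = 50.
Since sellers keep the price net of the tax, the effective supply curve becomes Qs = 3P - 181.
New equilibrium: 318 - 4P = 3P - 181 ⇒ 499 = 7P ⇒ P = 499/7 ≈ 71.2857, Q = 230/7 ≈ 32.8571.
%ΔQ = (32.8571 − 50) / 50 × 100 = -34.29%.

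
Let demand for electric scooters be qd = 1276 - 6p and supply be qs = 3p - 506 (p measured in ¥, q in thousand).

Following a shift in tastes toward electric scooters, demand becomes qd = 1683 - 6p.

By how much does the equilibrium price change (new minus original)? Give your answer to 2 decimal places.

+45.22

Original equilibrium: 1276 - 6p = 3p - 506 gives 1782 = 9p, so p = 198 and q = 88.
After the shift, demand is qd = 1683 - 6p and supply is qs = 3p - 506.
Setting them equal: 1683 - 6p = 3p - 506 → 2189 = 9p, so p = 2189/9 ≈ 243.2222 and q = 671/3 ≈ 223.6667.
Δp = 243.2222 − 198 = +45.22.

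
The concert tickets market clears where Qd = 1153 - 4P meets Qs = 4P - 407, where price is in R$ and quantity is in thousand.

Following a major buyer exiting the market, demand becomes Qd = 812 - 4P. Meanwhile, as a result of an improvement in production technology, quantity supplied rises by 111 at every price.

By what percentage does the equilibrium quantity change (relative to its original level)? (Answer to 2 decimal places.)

-30.83

Solve the original market: 1153 - 4P = 4P - 407, hence P = 195 and Q = 373.
The new curves are Qd = 812 - 4P (demand) and Qs = 4P - 296 (supply).
Clearing the new market: 812 - 4P = 4P - 296, so P = 138.5 and Q = 258.
%ΔQ = (258 − 373) / 373 × 100 = -30.83%.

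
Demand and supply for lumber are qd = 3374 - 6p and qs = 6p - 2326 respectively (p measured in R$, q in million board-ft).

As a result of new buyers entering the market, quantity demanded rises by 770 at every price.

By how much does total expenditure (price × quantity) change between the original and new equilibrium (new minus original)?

+241202.5

Before the shock: 3374 - 6p = 6p - 2326 ⇒ 5700 = 12p ⇒ p = 475, q = 524.
The shock moves the curves to qd = 4144 - 6p and qs = 6p - 2326.
Equate the new curves: 4144 - 6p = 6p - 2326, giving 6470 = 12p, p = 3235/6 ≈ 539.1667, q = 909.
Expenditure moves from 475×524 = 248900 to 539.1667×909 = 490102.5; change = +241202.5.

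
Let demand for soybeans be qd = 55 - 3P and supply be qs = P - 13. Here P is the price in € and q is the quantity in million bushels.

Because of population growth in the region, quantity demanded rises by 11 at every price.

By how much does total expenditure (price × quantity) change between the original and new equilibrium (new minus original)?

Solve the original market: 55 - 3P = P - 13, hence P = 17 and q = 4.
After the shift, demand is qd = 66 - 3P and supply is qs = P - 13.
Setting them equal: 66 - 3P = P - 13 → 79 = 4P, so P = 19.75 and q = 6.75.
Expenditure moves from 17×4 = 68 to 19.75×6.75 = 133.3125; change = +65.3125.

+65.3125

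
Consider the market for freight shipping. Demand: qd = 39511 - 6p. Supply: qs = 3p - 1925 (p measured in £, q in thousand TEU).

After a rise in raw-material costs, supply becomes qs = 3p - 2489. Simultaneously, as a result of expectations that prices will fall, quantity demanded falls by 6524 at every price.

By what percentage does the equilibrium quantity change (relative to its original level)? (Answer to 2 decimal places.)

Original equilibrium: 39511 - 6p = 3p - 1925 gives 41436 = 9p, so p = 4604 and q = 11887.
With the change applied: demand qd = 32987 - 6p, supply qs = 3p - 2489.
Setting them equal: 32987 - 6p = 3p - 2489 → 35476 = 9p, so p = 35476/9 ≈ 3941.7778 and q = 28009/3 ≈ 9336.3333.
%Δq = (9336.3333 − 11887) / 11887 × 100 = -21.46%.

-21.46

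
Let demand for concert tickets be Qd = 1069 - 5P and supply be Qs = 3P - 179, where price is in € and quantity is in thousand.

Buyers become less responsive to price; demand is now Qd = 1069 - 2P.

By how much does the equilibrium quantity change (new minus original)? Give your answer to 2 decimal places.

Initially, 1069 - 5P = 3P - 179, so 1248 = 8P and P = 156, Q = 289.
After the shift, demand is Qd = 1069 - 2P and supply is Qs = 3P - 179.
Setting them equal: 1069 - 2P = 3P - 179 → 1248 = 5P, so P = 249.6 and Q = 569.8.
ΔQ = 569.8 − 289 = +280.80.

+280.80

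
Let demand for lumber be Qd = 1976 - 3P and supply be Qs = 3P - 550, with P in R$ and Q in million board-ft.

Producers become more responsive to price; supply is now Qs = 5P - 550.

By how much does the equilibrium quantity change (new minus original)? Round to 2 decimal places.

+315.75

Before the shock: 1976 - 3P = 3P - 550 ⇒ 2526 = 6P ⇒ P = 421, Q = 713.
After the shift, demand is Qd = 1976 - 3P and supply is Qs = 5P - 550.
New equilibrium: 1976 - 3P = 5P - 550 ⇒ 2526 = 8P ⇒ P = 315.75, Q = 1028.75.
ΔQ = 1028.75 − 713 = +315.75.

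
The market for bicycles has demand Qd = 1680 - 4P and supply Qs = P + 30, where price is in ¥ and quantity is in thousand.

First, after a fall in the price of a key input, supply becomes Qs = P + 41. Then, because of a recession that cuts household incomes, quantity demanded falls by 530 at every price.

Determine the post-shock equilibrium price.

Solve the original market: 1680 - 4P = P + 30, hence P = 330 and Q = 360.
The new curves are Qd = 1150 - 4P (demand) and Qs = P + 41 (supply).
Clearing the new market: 1150 - 4P = P + 41, so P = 221.8 and Q = 262.8.

221.8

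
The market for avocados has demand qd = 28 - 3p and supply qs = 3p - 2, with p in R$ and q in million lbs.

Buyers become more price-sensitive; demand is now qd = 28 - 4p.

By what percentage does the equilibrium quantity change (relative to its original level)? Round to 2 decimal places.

Initially, 28 - 3p = 3p - 2, so 30 = 6p and p = 5, q = 13.
The shock moves the curves to qd = 28 - 4p and qs = 3p - 2.
New equilibrium: 28 - 4p = 3p - 2 ⇒ 30 = 7p ⇒ p = 30/7 ≈ 4.2857, q = 76/7 ≈ 10.8571.
%Δq = (10.8571 − 13) / 13 × 100 = -16.48%.

-16.48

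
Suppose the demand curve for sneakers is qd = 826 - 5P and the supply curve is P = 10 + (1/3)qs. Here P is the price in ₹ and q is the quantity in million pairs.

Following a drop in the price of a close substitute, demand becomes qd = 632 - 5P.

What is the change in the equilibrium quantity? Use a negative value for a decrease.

-72.75

Solve the original market: 826 - 5P = 3P - 30, hence P = 107 and q = 291.
After the shift, demand is qd = 632 - 5P and supply is qs = 3P - 30.
Equate the new curves: 632 - 5P = 3P - 30, giving 662 = 8P, P = 82.75, q = 218.25.
Δq = 218.25 − 291 = -72.75.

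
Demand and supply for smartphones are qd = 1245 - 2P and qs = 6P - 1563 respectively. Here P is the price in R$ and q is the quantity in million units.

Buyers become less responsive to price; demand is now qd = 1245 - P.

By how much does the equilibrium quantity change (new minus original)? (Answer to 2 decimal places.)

+300.86

Solve the original market: 1245 - 2P = 6P - 1563, hence P = 351 and q = 543.
With the change applied: demand qd = 1245 - P, supply qs = 6P - 1563.
Setting them equal: 1245 - P = 6P - 1563 → 2808 = 7P, so P = 2808/7 ≈ 401.1429 and q = 5907/7 ≈ 843.8571.
Δq = 843.8571 − 543 = +300.86.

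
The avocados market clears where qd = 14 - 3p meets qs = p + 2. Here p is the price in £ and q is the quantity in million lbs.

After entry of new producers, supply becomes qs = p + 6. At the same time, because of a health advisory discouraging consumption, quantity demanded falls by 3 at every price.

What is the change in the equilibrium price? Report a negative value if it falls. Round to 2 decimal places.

Original equilibrium: 14 - 3p = p + 2 gives 12 = 4p, so p = 3 and q = 5.
With the change applied: demand qd = 11 - 3p, supply qs = p + 6.
Setting them equal: 11 - 3p = p + 6 → 5 = 4p, so p = 1.25 and q = 7.25.
Δp = 1.25 − 3 = -1.75.

-1.75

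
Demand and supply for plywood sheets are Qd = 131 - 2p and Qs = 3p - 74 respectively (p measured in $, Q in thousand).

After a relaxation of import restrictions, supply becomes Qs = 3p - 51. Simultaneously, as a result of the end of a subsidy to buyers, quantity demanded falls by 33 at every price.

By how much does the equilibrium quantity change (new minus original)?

-10.6

Original equilibrium: 131 - 2p = 3p - 74 gives 205 = 5p, so p = 41 and Q = 49.
With the change applied: demand Qd = 98 - 2p, supply Qs = 3p - 51.
Clearing the new market: 98 - 2p = 3p - 51, so p = 29.8 and Q = 38.4.
ΔQ = 38.4 − 49 = -10.6.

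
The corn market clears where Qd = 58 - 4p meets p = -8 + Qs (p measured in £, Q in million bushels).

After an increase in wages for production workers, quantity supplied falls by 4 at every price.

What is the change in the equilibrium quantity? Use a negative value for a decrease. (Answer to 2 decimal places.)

-3.20

Original equilibrium: 58 - 4p = p + 8 gives 50 = 5p, so p = 10 and Q = 18.
The shock moves the curves to Qd = 58 - 4p and Qs = p + 4.
New equilibrium: 58 - 4p = p + 4 ⇒ 54 = 5p ⇒ p = 10.8, Q = 14.8.
ΔQ = 14.8 − 18 = -3.20.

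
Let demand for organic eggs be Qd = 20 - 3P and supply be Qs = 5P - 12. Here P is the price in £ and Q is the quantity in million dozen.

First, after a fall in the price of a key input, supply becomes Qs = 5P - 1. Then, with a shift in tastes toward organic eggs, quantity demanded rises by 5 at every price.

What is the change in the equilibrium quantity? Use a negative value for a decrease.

Original equilibrium: 20 - 3P = 5P - 12 gives 32 = 8P, so P = 4 and Q = 8.
The new curves are Qd = 25 - 3P (demand) and Qs = 5P - 1 (supply).
Clearing the new market: 25 - 3P = 5P - 1, so P = 3.25 and Q = 15.25.
ΔQ = 15.25 − 8 = +7.25.

+7.25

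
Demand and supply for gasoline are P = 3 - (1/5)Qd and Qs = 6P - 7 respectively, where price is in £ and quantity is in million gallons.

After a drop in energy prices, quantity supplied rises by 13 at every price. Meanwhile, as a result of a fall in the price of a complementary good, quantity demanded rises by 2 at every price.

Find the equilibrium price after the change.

1

Before the shock: 15 - 5P = 6P - 7 ⇒ 22 = 11P ⇒ P = 2, Q = 5.
After the shift, demand is Qd = 17 - 5P and supply is Qs = 6P + 6.
Equate the new curves: 17 - 5P = 6P + 6, giving 11 = 11P, P = 1, Q = 12.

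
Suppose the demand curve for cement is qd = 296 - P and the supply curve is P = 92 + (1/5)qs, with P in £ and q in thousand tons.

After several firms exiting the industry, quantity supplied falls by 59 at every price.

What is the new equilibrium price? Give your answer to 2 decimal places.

135.83

Solve the original market: 296 - P = 5P - 460, hence P = 126 and q = 170.
The shock moves the curves to qd = 296 - P and qs = 5P - 519.
Equate the new curves: 296 - P = 5P - 519, giving 815 = 6P, P = 815/6 ≈ 135.8333, q = 961/6 ≈ 160.1667.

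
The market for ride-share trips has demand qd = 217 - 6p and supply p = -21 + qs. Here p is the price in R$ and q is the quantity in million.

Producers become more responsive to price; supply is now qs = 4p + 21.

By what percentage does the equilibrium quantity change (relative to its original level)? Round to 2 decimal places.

Initially, 217 - 6p = p + 21, so 196 = 7p and p = 28, q = 49.
After the shift, demand is qd = 217 - 6p and supply is qs = 4p + 21.
Setting them equal: 217 - 6p = 4p + 21 → 196 = 10p, so p = 19.6 and q = 99.4.
%Δq = (99.4 − 49) / 49 × 100 = +102.86%.

+102.86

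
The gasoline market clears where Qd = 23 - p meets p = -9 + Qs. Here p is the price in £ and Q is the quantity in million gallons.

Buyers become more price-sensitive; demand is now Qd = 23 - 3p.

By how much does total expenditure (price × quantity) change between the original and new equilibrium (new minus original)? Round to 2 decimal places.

Initially, 23 - p = p + 9, so 14 = 2p and p = 7, Q = 16.
With the change applied: demand Qd = 23 - 3p, supply Qs = p + 9.
Setting them equal: 23 - 3p = p + 9 → 14 = 4p, so p = 3.5 and Q = 12.5.
Expenditure moves from 7×16 = 112 to 3.5×12.5 = 43.75; change = -68.25.

-68.25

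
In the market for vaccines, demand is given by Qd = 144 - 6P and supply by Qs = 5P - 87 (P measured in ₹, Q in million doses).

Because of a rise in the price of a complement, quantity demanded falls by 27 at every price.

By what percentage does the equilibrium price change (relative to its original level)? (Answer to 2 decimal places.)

Before the shock: 144 - 6P = 5P - 87 ⇒ 231 = 11P ⇒ P = 21, Q = 18.
With the change applied: demand Qd = 117 - 6P, supply Qs = 5P - 87.
Setting them equal: 117 - 6P = 5P - 87 → 204 = 11P, so P = 204/11 ≈ 18.5455 and Q = 63/11 ≈ 5.7273.
%ΔP = (18.5455 − 21) / 21 × 100 = -11.69%.

-11.69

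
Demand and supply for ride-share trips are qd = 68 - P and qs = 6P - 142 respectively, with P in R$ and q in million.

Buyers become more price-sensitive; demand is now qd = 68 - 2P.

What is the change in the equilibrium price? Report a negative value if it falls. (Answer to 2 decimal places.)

-3.75

Initially, 68 - P = 6P - 142, so 210 = 7P and P = 30, q = 38.
The shock moves the curves to qd = 68 - 2P and qs = 6P - 142.
Clearing the new market: 68 - 2P = 6P - 142, so P = 26.25 and q = 15.5.
ΔP = 26.25 − 30 = -3.75.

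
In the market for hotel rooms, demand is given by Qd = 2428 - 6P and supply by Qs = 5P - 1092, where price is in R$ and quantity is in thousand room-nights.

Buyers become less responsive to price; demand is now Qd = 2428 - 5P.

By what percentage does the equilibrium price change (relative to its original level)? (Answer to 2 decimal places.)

+10.00

Original equilibrium: 2428 - 6P = 5P - 1092 gives 3520 = 11P, so P = 320 and Q = 508.
The new curves are Qd = 2428 - 5P (demand) and Qs = 5P - 1092 (supply).
New equilibrium: 2428 - 5P = 5P - 1092 ⇒ 3520 = 10P ⇒ P = 352, Q = 668.
%ΔP = (352 − 320) / 320 × 100 = +10.00%.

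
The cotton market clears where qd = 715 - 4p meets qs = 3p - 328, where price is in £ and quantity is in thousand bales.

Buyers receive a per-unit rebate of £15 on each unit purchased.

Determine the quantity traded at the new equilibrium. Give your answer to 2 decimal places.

144.71

Before the shock: 715 - 4p = 3p - 328 ⇒ 1043 = 7p ⇒ p = 149, q = 119.
Since buyers' out-of-pocket price is the market price minus the rebate, the effective demand curve becomes qd = 775 - 4p.
New equilibrium: 775 - 4p = 3p - 328 ⇒ 1103 = 7p ⇒ p = 1103/7 ≈ 157.5714, q = 1013/7 ≈ 144.7143.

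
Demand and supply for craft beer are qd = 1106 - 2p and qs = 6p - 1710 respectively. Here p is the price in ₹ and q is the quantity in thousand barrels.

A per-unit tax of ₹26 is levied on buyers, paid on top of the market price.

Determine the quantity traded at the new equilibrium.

363

Original equilibrium: 1106 - 2p = 6p - 1710 gives 2816 = 8p, so p = 352 and q = 402.
Since buyers pay the price plus the tax, the effective demand curve becomes qd = 1054 - 2p.
New equilibrium: 1054 - 2p = 6p - 1710 ⇒ 2764 = 8p ⇒ p = 345.5, q = 363.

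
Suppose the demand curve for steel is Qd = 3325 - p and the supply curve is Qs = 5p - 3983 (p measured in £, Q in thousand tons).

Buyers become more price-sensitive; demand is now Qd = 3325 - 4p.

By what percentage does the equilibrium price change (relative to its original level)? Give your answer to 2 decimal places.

-33.33

Initially, 3325 - p = 5p - 3983, so 7308 = 6p and p = 1218, Q = 2107.
With the change applied: demand Qd = 3325 - 4p, supply Qs = 5p - 3983.
New equilibrium: 3325 - 4p = 5p - 3983 ⇒ 7308 = 9p ⇒ p = 812, Q = 77.
%Δp = (812 − 1218) / 1218 × 100 = -33.33%.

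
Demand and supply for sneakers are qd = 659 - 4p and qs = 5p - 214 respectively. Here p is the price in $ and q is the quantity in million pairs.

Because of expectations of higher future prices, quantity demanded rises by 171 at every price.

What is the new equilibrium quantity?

Solve the original market: 659 - 4p = 5p - 214, hence p = 97 and q = 271.
The shock moves the curves to qd = 830 - 4p and qs = 5p - 214.
Setting them equal: 830 - 4p = 5p - 214 → 1044 = 9p, so p = 116 and q = 366.

366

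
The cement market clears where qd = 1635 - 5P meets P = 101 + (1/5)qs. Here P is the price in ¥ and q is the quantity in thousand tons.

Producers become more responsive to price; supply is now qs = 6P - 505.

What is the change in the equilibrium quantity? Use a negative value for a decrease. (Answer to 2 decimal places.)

Before the shock: 1635 - 5P = 5P - 505 ⇒ 2140 = 10P ⇒ P = 214, q = 565.
The shock moves the curves to qd = 1635 - 5P and qs = 6P - 505.
Setting them equal: 1635 - 5P = 6P - 505 → 2140 = 11P, so P = 2140/11 ≈ 194.5455 and q = 7285/11 ≈ 662.2727.
Δq = 662.2727 − 565 = +97.27.

+97.27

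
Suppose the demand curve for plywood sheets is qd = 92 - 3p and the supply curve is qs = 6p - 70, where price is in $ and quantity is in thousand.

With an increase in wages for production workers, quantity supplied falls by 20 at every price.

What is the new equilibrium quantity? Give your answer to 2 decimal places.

Solve the original market: 92 - 3p = 6p - 70, hence p = 18 and q = 38.
The new curves are qd = 92 - 3p (demand) and qs = 6p - 90 (supply).
Clearing the new market: 92 - 3p = 6p - 90, so p = 182/9 ≈ 20.2222 and q = 94/3 ≈ 31.3333.

31.33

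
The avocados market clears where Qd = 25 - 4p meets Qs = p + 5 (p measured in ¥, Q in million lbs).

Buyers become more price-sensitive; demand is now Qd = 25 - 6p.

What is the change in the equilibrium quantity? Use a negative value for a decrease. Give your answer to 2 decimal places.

-1.14

Original equilibrium: 25 - 4p = p + 5 gives 20 = 5p, so p = 4 and Q = 9.
After the shift, demand is Qd = 25 - 6p and supply is Qs = p + 5.
Equate the new curves: 25 - 6p = p + 5, giving 20 = 7p, p = 20/7 ≈ 2.8571, Q = 55/7 ≈ 7.8571.
ΔQ = 7.8571 − 9 = -1.14.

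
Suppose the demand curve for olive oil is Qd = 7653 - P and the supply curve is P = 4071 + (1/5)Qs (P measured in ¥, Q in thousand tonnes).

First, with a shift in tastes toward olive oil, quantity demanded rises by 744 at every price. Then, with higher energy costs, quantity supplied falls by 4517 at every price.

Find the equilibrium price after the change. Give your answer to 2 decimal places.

5544.83

Initially, 7653 - P = 5P - 20355, so 28008 = 6P and P = 4668, Q = 2985.
The new curves are Qd = 8397 - P (demand) and Qs = 5P - 24872 (supply).
Setting them equal: 8397 - P = 5P - 24872 → 33269 = 6P, so P = 33269/6 ≈ 5544.8333 and Q = 17113/6 ≈ 2852.1667.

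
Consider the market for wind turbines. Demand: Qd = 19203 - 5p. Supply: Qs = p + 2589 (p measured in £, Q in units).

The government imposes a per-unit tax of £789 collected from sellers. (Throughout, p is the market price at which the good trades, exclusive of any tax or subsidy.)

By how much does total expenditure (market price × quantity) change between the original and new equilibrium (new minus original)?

-1202501.75

Before the shock: 19203 - 5p = p + 2589 ⇒ 16614 = 6p ⇒ p = 2769, Q = 5358.
Since sellers keep the price net of the tax, the effective supply curve becomes Qs = p + 1800.
New equilibrium: 19203 - 5p = p + 1800 ⇒ 17403 = 6p ⇒ p = 2900.5, Q = 4700.5.
Expenditure moves from 2769×5358 = 14836302 to 2900.5×4700.5 = 13633800.25; change = -1202501.75.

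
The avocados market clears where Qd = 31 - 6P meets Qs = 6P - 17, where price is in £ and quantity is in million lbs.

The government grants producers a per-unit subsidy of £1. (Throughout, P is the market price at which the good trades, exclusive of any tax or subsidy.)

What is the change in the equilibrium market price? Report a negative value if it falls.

Solve the original market: 31 - 6P = 6P - 17, hence P = 4 and Q = 7.
Since sellers receive the price plus the subsidy, the effective supply curve becomes Qs = 6P - 11.
New equilibrium: 31 - 6P = 6P - 11 ⇒ 42 = 12P ⇒ P = 3.5, Q = 10.
ΔP = 3.5 − 4 = -0.5.

-0.5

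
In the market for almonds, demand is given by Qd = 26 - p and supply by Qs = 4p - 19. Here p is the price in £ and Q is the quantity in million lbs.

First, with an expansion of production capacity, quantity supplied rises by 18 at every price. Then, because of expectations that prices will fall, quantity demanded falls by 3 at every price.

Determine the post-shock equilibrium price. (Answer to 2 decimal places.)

4.80

Initially, 26 - p = 4p - 19, so 45 = 5p and p = 9, Q = 17.
The shock moves the curves to Qd = 23 - p and Qs = 4p - 1.
Setting them equal: 23 - p = 4p - 1 → 24 = 5p, so p = 4.8 and Q = 18.2.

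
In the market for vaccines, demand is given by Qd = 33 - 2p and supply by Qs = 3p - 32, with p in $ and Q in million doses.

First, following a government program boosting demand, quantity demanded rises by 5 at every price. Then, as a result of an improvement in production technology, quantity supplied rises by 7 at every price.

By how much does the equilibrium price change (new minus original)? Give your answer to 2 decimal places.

-0.40

Original equilibrium: 33 - 2p = 3p - 32 gives 65 = 5p, so p = 13 and Q = 7.
The shock moves the curves to Qd = 38 - 2p and Qs = 3p - 25.
Equate the new curves: 38 - 2p = 3p - 25, giving 63 = 5p, p = 12.6, Q = 12.8.
Δp = 12.6 − 13 = -0.40.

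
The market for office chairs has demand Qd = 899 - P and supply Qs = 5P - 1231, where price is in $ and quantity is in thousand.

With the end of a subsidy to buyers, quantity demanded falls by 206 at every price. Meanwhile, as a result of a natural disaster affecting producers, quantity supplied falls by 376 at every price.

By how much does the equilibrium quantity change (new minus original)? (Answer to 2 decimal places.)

Original equilibrium: 899 - P = 5P - 1231 gives 2130 = 6P, so P = 355 and Q = 544.
The shock moves the curves to Qd = 693 - P and Qs = 5P - 1607.
Clearing the new market: 693 - P = 5P - 1607, so P = 1150/3 ≈ 383.3333 and Q = 929/3 ≈ 309.6667.
ΔQ = 309.6667 − 544 = -234.33.

-234.33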